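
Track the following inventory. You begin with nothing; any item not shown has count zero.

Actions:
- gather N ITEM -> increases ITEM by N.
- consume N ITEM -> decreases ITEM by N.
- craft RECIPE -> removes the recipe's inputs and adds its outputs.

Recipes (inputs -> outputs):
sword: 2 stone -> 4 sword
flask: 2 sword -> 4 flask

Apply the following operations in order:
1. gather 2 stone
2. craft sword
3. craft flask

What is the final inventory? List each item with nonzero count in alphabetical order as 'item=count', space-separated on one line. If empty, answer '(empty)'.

Answer: flask=4 sword=2

Derivation:
After 1 (gather 2 stone): stone=2
After 2 (craft sword): sword=4
After 3 (craft flask): flask=4 sword=2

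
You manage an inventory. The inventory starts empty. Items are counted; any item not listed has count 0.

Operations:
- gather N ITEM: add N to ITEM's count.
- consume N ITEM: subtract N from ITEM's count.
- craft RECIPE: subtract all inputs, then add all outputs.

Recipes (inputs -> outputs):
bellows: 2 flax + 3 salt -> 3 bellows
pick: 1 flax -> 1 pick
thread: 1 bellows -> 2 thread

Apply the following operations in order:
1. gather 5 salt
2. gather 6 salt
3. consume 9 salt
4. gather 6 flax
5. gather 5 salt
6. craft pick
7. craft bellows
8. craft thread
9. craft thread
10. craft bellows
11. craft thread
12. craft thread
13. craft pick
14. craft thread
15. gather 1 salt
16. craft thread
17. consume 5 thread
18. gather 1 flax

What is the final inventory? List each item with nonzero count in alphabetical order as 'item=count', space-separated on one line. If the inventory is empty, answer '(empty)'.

After 1 (gather 5 salt): salt=5
After 2 (gather 6 salt): salt=11
After 3 (consume 9 salt): salt=2
After 4 (gather 6 flax): flax=6 salt=2
After 5 (gather 5 salt): flax=6 salt=7
After 6 (craft pick): flax=5 pick=1 salt=7
After 7 (craft bellows): bellows=3 flax=3 pick=1 salt=4
After 8 (craft thread): bellows=2 flax=3 pick=1 salt=4 thread=2
After 9 (craft thread): bellows=1 flax=3 pick=1 salt=4 thread=4
After 10 (craft bellows): bellows=4 flax=1 pick=1 salt=1 thread=4
After 11 (craft thread): bellows=3 flax=1 pick=1 salt=1 thread=6
After 12 (craft thread): bellows=2 flax=1 pick=1 salt=1 thread=8
After 13 (craft pick): bellows=2 pick=2 salt=1 thread=8
After 14 (craft thread): bellows=1 pick=2 salt=1 thread=10
After 15 (gather 1 salt): bellows=1 pick=2 salt=2 thread=10
After 16 (craft thread): pick=2 salt=2 thread=12
After 17 (consume 5 thread): pick=2 salt=2 thread=7
After 18 (gather 1 flax): flax=1 pick=2 salt=2 thread=7

Answer: flax=1 pick=2 salt=2 thread=7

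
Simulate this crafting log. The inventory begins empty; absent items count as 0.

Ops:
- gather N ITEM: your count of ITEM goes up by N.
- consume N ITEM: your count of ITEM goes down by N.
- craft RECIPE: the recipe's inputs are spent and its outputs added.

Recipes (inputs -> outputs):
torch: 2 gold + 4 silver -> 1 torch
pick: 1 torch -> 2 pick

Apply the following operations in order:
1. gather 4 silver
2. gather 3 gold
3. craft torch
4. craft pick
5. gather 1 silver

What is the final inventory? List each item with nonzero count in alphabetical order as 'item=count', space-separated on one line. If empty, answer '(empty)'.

After 1 (gather 4 silver): silver=4
After 2 (gather 3 gold): gold=3 silver=4
After 3 (craft torch): gold=1 torch=1
After 4 (craft pick): gold=1 pick=2
After 5 (gather 1 silver): gold=1 pick=2 silver=1

Answer: gold=1 pick=2 silver=1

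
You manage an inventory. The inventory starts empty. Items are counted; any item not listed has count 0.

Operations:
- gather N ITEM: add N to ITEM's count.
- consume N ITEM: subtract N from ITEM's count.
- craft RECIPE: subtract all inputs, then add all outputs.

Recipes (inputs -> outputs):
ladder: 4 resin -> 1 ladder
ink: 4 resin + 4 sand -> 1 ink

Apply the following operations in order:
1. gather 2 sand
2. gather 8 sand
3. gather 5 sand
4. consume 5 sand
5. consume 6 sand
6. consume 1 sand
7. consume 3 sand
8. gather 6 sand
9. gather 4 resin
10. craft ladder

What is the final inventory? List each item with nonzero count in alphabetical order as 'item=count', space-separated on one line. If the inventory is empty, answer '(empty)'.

Answer: ladder=1 sand=6

Derivation:
After 1 (gather 2 sand): sand=2
After 2 (gather 8 sand): sand=10
After 3 (gather 5 sand): sand=15
After 4 (consume 5 sand): sand=10
After 5 (consume 6 sand): sand=4
After 6 (consume 1 sand): sand=3
After 7 (consume 3 sand): (empty)
After 8 (gather 6 sand): sand=6
After 9 (gather 4 resin): resin=4 sand=6
After 10 (craft ladder): ladder=1 sand=6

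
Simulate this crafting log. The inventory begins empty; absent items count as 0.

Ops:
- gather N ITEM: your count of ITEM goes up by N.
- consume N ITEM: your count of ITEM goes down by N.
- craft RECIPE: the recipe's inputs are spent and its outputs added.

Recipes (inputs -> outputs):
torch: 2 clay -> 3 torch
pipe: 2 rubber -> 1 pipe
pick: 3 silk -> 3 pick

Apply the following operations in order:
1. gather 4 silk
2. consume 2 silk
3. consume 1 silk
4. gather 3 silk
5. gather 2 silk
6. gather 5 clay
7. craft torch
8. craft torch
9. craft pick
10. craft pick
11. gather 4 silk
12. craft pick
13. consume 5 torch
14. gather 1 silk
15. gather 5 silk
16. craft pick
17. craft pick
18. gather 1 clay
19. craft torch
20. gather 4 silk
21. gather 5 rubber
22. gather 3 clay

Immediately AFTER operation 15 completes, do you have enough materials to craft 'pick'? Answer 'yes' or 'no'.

Answer: yes

Derivation:
After 1 (gather 4 silk): silk=4
After 2 (consume 2 silk): silk=2
After 3 (consume 1 silk): silk=1
After 4 (gather 3 silk): silk=4
After 5 (gather 2 silk): silk=6
After 6 (gather 5 clay): clay=5 silk=6
After 7 (craft torch): clay=3 silk=6 torch=3
After 8 (craft torch): clay=1 silk=6 torch=6
After 9 (craft pick): clay=1 pick=3 silk=3 torch=6
After 10 (craft pick): clay=1 pick=6 torch=6
After 11 (gather 4 silk): clay=1 pick=6 silk=4 torch=6
After 12 (craft pick): clay=1 pick=9 silk=1 torch=6
After 13 (consume 5 torch): clay=1 pick=9 silk=1 torch=1
After 14 (gather 1 silk): clay=1 pick=9 silk=2 torch=1
After 15 (gather 5 silk): clay=1 pick=9 silk=7 torch=1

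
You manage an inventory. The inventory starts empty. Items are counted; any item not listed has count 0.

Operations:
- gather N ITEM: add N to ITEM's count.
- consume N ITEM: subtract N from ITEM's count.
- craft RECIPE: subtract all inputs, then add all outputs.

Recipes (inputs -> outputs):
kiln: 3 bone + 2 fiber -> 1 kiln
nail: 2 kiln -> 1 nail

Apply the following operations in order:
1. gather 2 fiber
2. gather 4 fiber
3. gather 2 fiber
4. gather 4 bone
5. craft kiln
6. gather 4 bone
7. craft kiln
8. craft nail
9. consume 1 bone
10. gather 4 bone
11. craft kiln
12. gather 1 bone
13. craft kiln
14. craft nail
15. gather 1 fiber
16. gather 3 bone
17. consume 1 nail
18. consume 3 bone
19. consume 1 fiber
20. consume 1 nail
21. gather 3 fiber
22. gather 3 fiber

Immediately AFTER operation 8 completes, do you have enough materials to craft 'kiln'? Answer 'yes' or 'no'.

Answer: no

Derivation:
After 1 (gather 2 fiber): fiber=2
After 2 (gather 4 fiber): fiber=6
After 3 (gather 2 fiber): fiber=8
After 4 (gather 4 bone): bone=4 fiber=8
After 5 (craft kiln): bone=1 fiber=6 kiln=1
After 6 (gather 4 bone): bone=5 fiber=6 kiln=1
After 7 (craft kiln): bone=2 fiber=4 kiln=2
After 8 (craft nail): bone=2 fiber=4 nail=1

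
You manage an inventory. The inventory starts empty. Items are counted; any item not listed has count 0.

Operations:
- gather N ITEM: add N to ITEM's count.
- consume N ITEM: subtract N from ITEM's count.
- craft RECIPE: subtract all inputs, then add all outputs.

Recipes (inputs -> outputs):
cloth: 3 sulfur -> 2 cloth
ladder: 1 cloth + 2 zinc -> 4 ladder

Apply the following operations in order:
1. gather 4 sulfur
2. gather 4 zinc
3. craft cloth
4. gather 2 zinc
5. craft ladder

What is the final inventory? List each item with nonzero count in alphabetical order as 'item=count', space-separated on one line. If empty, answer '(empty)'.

Answer: cloth=1 ladder=4 sulfur=1 zinc=4

Derivation:
After 1 (gather 4 sulfur): sulfur=4
After 2 (gather 4 zinc): sulfur=4 zinc=4
After 3 (craft cloth): cloth=2 sulfur=1 zinc=4
After 4 (gather 2 zinc): cloth=2 sulfur=1 zinc=6
After 5 (craft ladder): cloth=1 ladder=4 sulfur=1 zinc=4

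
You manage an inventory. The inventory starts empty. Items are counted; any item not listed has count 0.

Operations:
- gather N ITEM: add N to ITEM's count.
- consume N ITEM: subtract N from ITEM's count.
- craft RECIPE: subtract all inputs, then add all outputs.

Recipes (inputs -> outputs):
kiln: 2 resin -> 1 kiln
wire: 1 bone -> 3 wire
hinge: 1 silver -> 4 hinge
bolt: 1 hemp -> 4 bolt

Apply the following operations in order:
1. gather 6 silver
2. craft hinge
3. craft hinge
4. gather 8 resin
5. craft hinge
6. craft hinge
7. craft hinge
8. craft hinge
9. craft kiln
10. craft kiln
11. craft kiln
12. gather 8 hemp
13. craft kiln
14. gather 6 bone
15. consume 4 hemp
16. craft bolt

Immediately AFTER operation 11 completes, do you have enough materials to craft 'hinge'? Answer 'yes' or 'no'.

After 1 (gather 6 silver): silver=6
After 2 (craft hinge): hinge=4 silver=5
After 3 (craft hinge): hinge=8 silver=4
After 4 (gather 8 resin): hinge=8 resin=8 silver=4
After 5 (craft hinge): hinge=12 resin=8 silver=3
After 6 (craft hinge): hinge=16 resin=8 silver=2
After 7 (craft hinge): hinge=20 resin=8 silver=1
After 8 (craft hinge): hinge=24 resin=8
After 9 (craft kiln): hinge=24 kiln=1 resin=6
After 10 (craft kiln): hinge=24 kiln=2 resin=4
After 11 (craft kiln): hinge=24 kiln=3 resin=2

Answer: no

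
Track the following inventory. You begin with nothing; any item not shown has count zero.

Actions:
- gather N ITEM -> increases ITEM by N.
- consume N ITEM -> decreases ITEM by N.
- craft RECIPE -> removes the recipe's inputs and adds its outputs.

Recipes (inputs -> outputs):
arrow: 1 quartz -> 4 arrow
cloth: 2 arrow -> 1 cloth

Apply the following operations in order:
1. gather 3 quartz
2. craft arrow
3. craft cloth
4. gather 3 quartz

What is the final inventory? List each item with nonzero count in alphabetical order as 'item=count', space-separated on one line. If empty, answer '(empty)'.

Answer: arrow=2 cloth=1 quartz=5

Derivation:
After 1 (gather 3 quartz): quartz=3
After 2 (craft arrow): arrow=4 quartz=2
After 3 (craft cloth): arrow=2 cloth=1 quartz=2
After 4 (gather 3 quartz): arrow=2 cloth=1 quartz=5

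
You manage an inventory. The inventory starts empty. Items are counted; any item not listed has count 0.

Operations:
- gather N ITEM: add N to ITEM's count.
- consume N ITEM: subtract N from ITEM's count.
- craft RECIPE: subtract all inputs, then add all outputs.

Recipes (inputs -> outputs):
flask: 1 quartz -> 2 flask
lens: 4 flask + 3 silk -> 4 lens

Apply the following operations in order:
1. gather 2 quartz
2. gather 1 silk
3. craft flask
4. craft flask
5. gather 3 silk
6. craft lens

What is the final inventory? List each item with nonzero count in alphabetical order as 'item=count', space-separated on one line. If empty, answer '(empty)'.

After 1 (gather 2 quartz): quartz=2
After 2 (gather 1 silk): quartz=2 silk=1
After 3 (craft flask): flask=2 quartz=1 silk=1
After 4 (craft flask): flask=4 silk=1
After 5 (gather 3 silk): flask=4 silk=4
After 6 (craft lens): lens=4 silk=1

Answer: lens=4 silk=1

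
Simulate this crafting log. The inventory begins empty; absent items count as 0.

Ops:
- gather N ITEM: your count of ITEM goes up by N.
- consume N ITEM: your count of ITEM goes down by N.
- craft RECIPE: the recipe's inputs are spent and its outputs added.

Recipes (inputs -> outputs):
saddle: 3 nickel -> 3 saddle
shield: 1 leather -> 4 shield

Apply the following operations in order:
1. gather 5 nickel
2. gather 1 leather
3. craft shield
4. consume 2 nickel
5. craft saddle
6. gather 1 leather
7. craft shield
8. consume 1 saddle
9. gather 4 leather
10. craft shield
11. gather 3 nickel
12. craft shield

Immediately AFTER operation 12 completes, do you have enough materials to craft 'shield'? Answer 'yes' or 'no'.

After 1 (gather 5 nickel): nickel=5
After 2 (gather 1 leather): leather=1 nickel=5
After 3 (craft shield): nickel=5 shield=4
After 4 (consume 2 nickel): nickel=3 shield=4
After 5 (craft saddle): saddle=3 shield=4
After 6 (gather 1 leather): leather=1 saddle=3 shield=4
After 7 (craft shield): saddle=3 shield=8
After 8 (consume 1 saddle): saddle=2 shield=8
After 9 (gather 4 leather): leather=4 saddle=2 shield=8
After 10 (craft shield): leather=3 saddle=2 shield=12
After 11 (gather 3 nickel): leather=3 nickel=3 saddle=2 shield=12
After 12 (craft shield): leather=2 nickel=3 saddle=2 shield=16

Answer: yes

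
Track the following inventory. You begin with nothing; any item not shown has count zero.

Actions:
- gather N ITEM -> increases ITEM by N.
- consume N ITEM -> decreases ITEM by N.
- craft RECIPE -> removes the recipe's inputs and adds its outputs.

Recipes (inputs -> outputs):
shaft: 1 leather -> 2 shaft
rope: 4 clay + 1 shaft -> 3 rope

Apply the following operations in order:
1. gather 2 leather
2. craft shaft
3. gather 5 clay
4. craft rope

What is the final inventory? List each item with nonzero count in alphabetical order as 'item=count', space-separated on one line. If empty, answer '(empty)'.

After 1 (gather 2 leather): leather=2
After 2 (craft shaft): leather=1 shaft=2
After 3 (gather 5 clay): clay=5 leather=1 shaft=2
After 4 (craft rope): clay=1 leather=1 rope=3 shaft=1

Answer: clay=1 leather=1 rope=3 shaft=1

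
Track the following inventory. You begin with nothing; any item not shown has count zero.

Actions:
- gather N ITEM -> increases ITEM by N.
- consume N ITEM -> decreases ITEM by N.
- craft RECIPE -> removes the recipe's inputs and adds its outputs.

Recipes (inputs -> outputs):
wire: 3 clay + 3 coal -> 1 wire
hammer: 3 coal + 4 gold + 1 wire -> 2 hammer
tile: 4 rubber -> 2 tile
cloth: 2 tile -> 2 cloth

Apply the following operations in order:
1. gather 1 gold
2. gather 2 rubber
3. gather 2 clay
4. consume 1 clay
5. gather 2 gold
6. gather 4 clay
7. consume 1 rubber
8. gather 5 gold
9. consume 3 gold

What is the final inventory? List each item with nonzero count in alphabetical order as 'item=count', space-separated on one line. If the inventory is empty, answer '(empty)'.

Answer: clay=5 gold=5 rubber=1

Derivation:
After 1 (gather 1 gold): gold=1
After 2 (gather 2 rubber): gold=1 rubber=2
After 3 (gather 2 clay): clay=2 gold=1 rubber=2
After 4 (consume 1 clay): clay=1 gold=1 rubber=2
After 5 (gather 2 gold): clay=1 gold=3 rubber=2
After 6 (gather 4 clay): clay=5 gold=3 rubber=2
After 7 (consume 1 rubber): clay=5 gold=3 rubber=1
After 8 (gather 5 gold): clay=5 gold=8 rubber=1
After 9 (consume 3 gold): clay=5 gold=5 rubber=1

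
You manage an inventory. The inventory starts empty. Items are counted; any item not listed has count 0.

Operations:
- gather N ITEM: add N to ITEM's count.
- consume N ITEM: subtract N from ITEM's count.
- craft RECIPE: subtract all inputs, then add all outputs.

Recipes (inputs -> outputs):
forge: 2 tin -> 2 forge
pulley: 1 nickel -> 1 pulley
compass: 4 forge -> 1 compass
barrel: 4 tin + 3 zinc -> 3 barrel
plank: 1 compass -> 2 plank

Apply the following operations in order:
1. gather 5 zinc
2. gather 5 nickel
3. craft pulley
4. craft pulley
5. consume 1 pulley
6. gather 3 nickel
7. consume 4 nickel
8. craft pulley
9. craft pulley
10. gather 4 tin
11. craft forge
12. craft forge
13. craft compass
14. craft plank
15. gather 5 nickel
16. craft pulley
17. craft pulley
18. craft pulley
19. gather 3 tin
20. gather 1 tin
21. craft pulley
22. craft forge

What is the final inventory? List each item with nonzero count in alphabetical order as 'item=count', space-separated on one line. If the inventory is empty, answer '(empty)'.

Answer: forge=2 nickel=1 plank=2 pulley=7 tin=2 zinc=5

Derivation:
After 1 (gather 5 zinc): zinc=5
After 2 (gather 5 nickel): nickel=5 zinc=5
After 3 (craft pulley): nickel=4 pulley=1 zinc=5
After 4 (craft pulley): nickel=3 pulley=2 zinc=5
After 5 (consume 1 pulley): nickel=3 pulley=1 zinc=5
After 6 (gather 3 nickel): nickel=6 pulley=1 zinc=5
After 7 (consume 4 nickel): nickel=2 pulley=1 zinc=5
After 8 (craft pulley): nickel=1 pulley=2 zinc=5
After 9 (craft pulley): pulley=3 zinc=5
After 10 (gather 4 tin): pulley=3 tin=4 zinc=5
After 11 (craft forge): forge=2 pulley=3 tin=2 zinc=5
After 12 (craft forge): forge=4 pulley=3 zinc=5
After 13 (craft compass): compass=1 pulley=3 zinc=5
After 14 (craft plank): plank=2 pulley=3 zinc=5
After 15 (gather 5 nickel): nickel=5 plank=2 pulley=3 zinc=5
After 16 (craft pulley): nickel=4 plank=2 pulley=4 zinc=5
After 17 (craft pulley): nickel=3 plank=2 pulley=5 zinc=5
After 18 (craft pulley): nickel=2 plank=2 pulley=6 zinc=5
After 19 (gather 3 tin): nickel=2 plank=2 pulley=6 tin=3 zinc=5
After 20 (gather 1 tin): nickel=2 plank=2 pulley=6 tin=4 zinc=5
After 21 (craft pulley): nickel=1 plank=2 pulley=7 tin=4 zinc=5
After 22 (craft forge): forge=2 nickel=1 plank=2 pulley=7 tin=2 zinc=5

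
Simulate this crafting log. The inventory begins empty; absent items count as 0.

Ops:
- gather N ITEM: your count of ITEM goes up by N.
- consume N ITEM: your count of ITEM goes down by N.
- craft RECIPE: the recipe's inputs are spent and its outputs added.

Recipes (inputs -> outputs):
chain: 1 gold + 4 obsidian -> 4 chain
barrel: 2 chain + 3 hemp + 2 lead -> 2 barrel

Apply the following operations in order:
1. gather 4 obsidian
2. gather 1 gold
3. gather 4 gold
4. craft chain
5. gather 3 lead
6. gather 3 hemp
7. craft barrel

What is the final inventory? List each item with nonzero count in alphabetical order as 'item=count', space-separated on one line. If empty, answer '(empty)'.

After 1 (gather 4 obsidian): obsidian=4
After 2 (gather 1 gold): gold=1 obsidian=4
After 3 (gather 4 gold): gold=5 obsidian=4
After 4 (craft chain): chain=4 gold=4
After 5 (gather 3 lead): chain=4 gold=4 lead=3
After 6 (gather 3 hemp): chain=4 gold=4 hemp=3 lead=3
After 7 (craft barrel): barrel=2 chain=2 gold=4 lead=1

Answer: barrel=2 chain=2 gold=4 lead=1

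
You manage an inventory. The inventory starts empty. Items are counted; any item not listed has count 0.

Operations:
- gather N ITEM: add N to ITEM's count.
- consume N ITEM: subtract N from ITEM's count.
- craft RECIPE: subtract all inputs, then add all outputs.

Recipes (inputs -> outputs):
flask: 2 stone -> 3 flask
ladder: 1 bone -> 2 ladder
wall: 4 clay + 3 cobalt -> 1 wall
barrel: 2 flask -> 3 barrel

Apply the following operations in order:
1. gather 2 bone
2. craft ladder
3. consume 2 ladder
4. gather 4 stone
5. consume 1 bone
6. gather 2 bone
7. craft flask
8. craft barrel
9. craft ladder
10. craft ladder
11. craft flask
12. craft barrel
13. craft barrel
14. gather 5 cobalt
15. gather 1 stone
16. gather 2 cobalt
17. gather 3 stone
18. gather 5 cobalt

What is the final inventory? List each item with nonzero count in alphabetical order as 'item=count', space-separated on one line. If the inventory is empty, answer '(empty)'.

Answer: barrel=9 cobalt=12 ladder=4 stone=4

Derivation:
After 1 (gather 2 bone): bone=2
After 2 (craft ladder): bone=1 ladder=2
After 3 (consume 2 ladder): bone=1
After 4 (gather 4 stone): bone=1 stone=4
After 5 (consume 1 bone): stone=4
After 6 (gather 2 bone): bone=2 stone=4
After 7 (craft flask): bone=2 flask=3 stone=2
After 8 (craft barrel): barrel=3 bone=2 flask=1 stone=2
After 9 (craft ladder): barrel=3 bone=1 flask=1 ladder=2 stone=2
After 10 (craft ladder): barrel=3 flask=1 ladder=4 stone=2
After 11 (craft flask): barrel=3 flask=4 ladder=4
After 12 (craft barrel): barrel=6 flask=2 ladder=4
After 13 (craft barrel): barrel=9 ladder=4
After 14 (gather 5 cobalt): barrel=9 cobalt=5 ladder=4
After 15 (gather 1 stone): barrel=9 cobalt=5 ladder=4 stone=1
After 16 (gather 2 cobalt): barrel=9 cobalt=7 ladder=4 stone=1
After 17 (gather 3 stone): barrel=9 cobalt=7 ladder=4 stone=4
After 18 (gather 5 cobalt): barrel=9 cobalt=12 ladder=4 stone=4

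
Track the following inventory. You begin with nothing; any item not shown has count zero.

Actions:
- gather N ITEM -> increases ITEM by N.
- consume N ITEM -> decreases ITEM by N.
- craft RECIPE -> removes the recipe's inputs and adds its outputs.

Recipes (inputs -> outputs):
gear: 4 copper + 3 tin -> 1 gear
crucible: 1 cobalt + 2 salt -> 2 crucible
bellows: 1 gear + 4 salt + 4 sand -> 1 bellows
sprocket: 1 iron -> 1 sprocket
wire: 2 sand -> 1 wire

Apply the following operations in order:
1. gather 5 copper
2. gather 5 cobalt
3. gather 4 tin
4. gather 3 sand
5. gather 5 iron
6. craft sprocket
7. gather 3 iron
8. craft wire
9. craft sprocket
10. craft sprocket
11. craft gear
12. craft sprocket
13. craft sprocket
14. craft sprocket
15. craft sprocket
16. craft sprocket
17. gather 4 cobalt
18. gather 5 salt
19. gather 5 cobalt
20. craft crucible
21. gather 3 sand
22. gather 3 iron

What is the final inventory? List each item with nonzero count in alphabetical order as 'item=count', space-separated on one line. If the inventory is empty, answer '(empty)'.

After 1 (gather 5 copper): copper=5
After 2 (gather 5 cobalt): cobalt=5 copper=5
After 3 (gather 4 tin): cobalt=5 copper=5 tin=4
After 4 (gather 3 sand): cobalt=5 copper=5 sand=3 tin=4
After 5 (gather 5 iron): cobalt=5 copper=5 iron=5 sand=3 tin=4
After 6 (craft sprocket): cobalt=5 copper=5 iron=4 sand=3 sprocket=1 tin=4
After 7 (gather 3 iron): cobalt=5 copper=5 iron=7 sand=3 sprocket=1 tin=4
After 8 (craft wire): cobalt=5 copper=5 iron=7 sand=1 sprocket=1 tin=4 wire=1
After 9 (craft sprocket): cobalt=5 copper=5 iron=6 sand=1 sprocket=2 tin=4 wire=1
After 10 (craft sprocket): cobalt=5 copper=5 iron=5 sand=1 sprocket=3 tin=4 wire=1
After 11 (craft gear): cobalt=5 copper=1 gear=1 iron=5 sand=1 sprocket=3 tin=1 wire=1
After 12 (craft sprocket): cobalt=5 copper=1 gear=1 iron=4 sand=1 sprocket=4 tin=1 wire=1
After 13 (craft sprocket): cobalt=5 copper=1 gear=1 iron=3 sand=1 sprocket=5 tin=1 wire=1
After 14 (craft sprocket): cobalt=5 copper=1 gear=1 iron=2 sand=1 sprocket=6 tin=1 wire=1
After 15 (craft sprocket): cobalt=5 copper=1 gear=1 iron=1 sand=1 sprocket=7 tin=1 wire=1
After 16 (craft sprocket): cobalt=5 copper=1 gear=1 sand=1 sprocket=8 tin=1 wire=1
After 17 (gather 4 cobalt): cobalt=9 copper=1 gear=1 sand=1 sprocket=8 tin=1 wire=1
After 18 (gather 5 salt): cobalt=9 copper=1 gear=1 salt=5 sand=1 sprocket=8 tin=1 wire=1
After 19 (gather 5 cobalt): cobalt=14 copper=1 gear=1 salt=5 sand=1 sprocket=8 tin=1 wire=1
After 20 (craft crucible): cobalt=13 copper=1 crucible=2 gear=1 salt=3 sand=1 sprocket=8 tin=1 wire=1
After 21 (gather 3 sand): cobalt=13 copper=1 crucible=2 gear=1 salt=3 sand=4 sprocket=8 tin=1 wire=1
After 22 (gather 3 iron): cobalt=13 copper=1 crucible=2 gear=1 iron=3 salt=3 sand=4 sprocket=8 tin=1 wire=1

Answer: cobalt=13 copper=1 crucible=2 gear=1 iron=3 salt=3 sand=4 sprocket=8 tin=1 wire=1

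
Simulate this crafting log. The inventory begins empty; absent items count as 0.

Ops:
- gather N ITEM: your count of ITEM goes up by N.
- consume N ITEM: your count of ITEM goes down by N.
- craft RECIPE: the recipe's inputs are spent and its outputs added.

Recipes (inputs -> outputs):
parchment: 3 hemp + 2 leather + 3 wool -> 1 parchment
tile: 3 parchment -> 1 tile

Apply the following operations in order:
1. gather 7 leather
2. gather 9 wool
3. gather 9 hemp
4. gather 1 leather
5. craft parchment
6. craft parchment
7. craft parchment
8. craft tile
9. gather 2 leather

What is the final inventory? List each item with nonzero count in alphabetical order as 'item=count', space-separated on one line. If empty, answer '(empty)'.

Answer: leather=4 tile=1

Derivation:
After 1 (gather 7 leather): leather=7
After 2 (gather 9 wool): leather=7 wool=9
After 3 (gather 9 hemp): hemp=9 leather=7 wool=9
After 4 (gather 1 leather): hemp=9 leather=8 wool=9
After 5 (craft parchment): hemp=6 leather=6 parchment=1 wool=6
After 6 (craft parchment): hemp=3 leather=4 parchment=2 wool=3
After 7 (craft parchment): leather=2 parchment=3
After 8 (craft tile): leather=2 tile=1
After 9 (gather 2 leather): leather=4 tile=1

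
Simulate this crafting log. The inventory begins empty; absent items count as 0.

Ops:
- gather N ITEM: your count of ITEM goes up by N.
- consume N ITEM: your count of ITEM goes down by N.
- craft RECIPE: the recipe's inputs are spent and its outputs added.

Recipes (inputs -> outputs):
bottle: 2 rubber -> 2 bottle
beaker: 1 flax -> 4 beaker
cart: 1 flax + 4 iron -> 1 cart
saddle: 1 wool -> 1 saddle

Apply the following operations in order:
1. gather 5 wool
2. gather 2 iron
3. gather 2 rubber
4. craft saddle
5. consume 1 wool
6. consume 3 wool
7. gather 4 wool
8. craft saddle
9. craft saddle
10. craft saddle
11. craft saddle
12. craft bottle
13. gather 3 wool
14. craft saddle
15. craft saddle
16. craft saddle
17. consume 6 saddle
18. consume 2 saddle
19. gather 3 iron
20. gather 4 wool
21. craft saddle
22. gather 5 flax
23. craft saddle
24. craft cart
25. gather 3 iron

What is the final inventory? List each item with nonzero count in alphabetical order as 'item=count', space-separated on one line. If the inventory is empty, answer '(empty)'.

After 1 (gather 5 wool): wool=5
After 2 (gather 2 iron): iron=2 wool=5
After 3 (gather 2 rubber): iron=2 rubber=2 wool=5
After 4 (craft saddle): iron=2 rubber=2 saddle=1 wool=4
After 5 (consume 1 wool): iron=2 rubber=2 saddle=1 wool=3
After 6 (consume 3 wool): iron=2 rubber=2 saddle=1
After 7 (gather 4 wool): iron=2 rubber=2 saddle=1 wool=4
After 8 (craft saddle): iron=2 rubber=2 saddle=2 wool=3
After 9 (craft saddle): iron=2 rubber=2 saddle=3 wool=2
After 10 (craft saddle): iron=2 rubber=2 saddle=4 wool=1
After 11 (craft saddle): iron=2 rubber=2 saddle=5
After 12 (craft bottle): bottle=2 iron=2 saddle=5
After 13 (gather 3 wool): bottle=2 iron=2 saddle=5 wool=3
After 14 (craft saddle): bottle=2 iron=2 saddle=6 wool=2
After 15 (craft saddle): bottle=2 iron=2 saddle=7 wool=1
After 16 (craft saddle): bottle=2 iron=2 saddle=8
After 17 (consume 6 saddle): bottle=2 iron=2 saddle=2
After 18 (consume 2 saddle): bottle=2 iron=2
After 19 (gather 3 iron): bottle=2 iron=5
After 20 (gather 4 wool): bottle=2 iron=5 wool=4
After 21 (craft saddle): bottle=2 iron=5 saddle=1 wool=3
After 22 (gather 5 flax): bottle=2 flax=5 iron=5 saddle=1 wool=3
After 23 (craft saddle): bottle=2 flax=5 iron=5 saddle=2 wool=2
After 24 (craft cart): bottle=2 cart=1 flax=4 iron=1 saddle=2 wool=2
After 25 (gather 3 iron): bottle=2 cart=1 flax=4 iron=4 saddle=2 wool=2

Answer: bottle=2 cart=1 flax=4 iron=4 saddle=2 wool=2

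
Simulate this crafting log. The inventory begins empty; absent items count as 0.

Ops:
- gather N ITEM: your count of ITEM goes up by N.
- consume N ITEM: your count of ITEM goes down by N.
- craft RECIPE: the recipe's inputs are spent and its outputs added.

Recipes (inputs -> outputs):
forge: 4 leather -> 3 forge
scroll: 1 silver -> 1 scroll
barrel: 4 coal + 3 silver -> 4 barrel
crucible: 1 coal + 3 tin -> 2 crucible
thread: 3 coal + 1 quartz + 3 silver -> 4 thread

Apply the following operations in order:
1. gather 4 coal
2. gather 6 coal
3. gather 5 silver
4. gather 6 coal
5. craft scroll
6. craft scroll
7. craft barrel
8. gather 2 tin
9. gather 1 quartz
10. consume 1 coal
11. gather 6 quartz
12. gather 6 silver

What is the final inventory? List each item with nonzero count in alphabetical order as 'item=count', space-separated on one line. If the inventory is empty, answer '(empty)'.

Answer: barrel=4 coal=11 quartz=7 scroll=2 silver=6 tin=2

Derivation:
After 1 (gather 4 coal): coal=4
After 2 (gather 6 coal): coal=10
After 3 (gather 5 silver): coal=10 silver=5
After 4 (gather 6 coal): coal=16 silver=5
After 5 (craft scroll): coal=16 scroll=1 silver=4
After 6 (craft scroll): coal=16 scroll=2 silver=3
After 7 (craft barrel): barrel=4 coal=12 scroll=2
After 8 (gather 2 tin): barrel=4 coal=12 scroll=2 tin=2
After 9 (gather 1 quartz): barrel=4 coal=12 quartz=1 scroll=2 tin=2
After 10 (consume 1 coal): barrel=4 coal=11 quartz=1 scroll=2 tin=2
After 11 (gather 6 quartz): barrel=4 coal=11 quartz=7 scroll=2 tin=2
After 12 (gather 6 silver): barrel=4 coal=11 quartz=7 scroll=2 silver=6 tin=2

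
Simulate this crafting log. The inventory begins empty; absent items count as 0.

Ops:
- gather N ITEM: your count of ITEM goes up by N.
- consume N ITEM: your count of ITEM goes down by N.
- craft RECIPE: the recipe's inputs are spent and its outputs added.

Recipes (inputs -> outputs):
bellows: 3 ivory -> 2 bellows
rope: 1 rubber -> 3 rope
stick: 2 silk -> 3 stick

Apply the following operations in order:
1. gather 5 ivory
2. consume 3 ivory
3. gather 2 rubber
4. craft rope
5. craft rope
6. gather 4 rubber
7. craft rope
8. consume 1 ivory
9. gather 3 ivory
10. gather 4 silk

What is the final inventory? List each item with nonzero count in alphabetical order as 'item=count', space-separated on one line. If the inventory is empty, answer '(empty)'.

Answer: ivory=4 rope=9 rubber=3 silk=4

Derivation:
After 1 (gather 5 ivory): ivory=5
After 2 (consume 3 ivory): ivory=2
After 3 (gather 2 rubber): ivory=2 rubber=2
After 4 (craft rope): ivory=2 rope=3 rubber=1
After 5 (craft rope): ivory=2 rope=6
After 6 (gather 4 rubber): ivory=2 rope=6 rubber=4
After 7 (craft rope): ivory=2 rope=9 rubber=3
After 8 (consume 1 ivory): ivory=1 rope=9 rubber=3
After 9 (gather 3 ivory): ivory=4 rope=9 rubber=3
After 10 (gather 4 silk): ivory=4 rope=9 rubber=3 silk=4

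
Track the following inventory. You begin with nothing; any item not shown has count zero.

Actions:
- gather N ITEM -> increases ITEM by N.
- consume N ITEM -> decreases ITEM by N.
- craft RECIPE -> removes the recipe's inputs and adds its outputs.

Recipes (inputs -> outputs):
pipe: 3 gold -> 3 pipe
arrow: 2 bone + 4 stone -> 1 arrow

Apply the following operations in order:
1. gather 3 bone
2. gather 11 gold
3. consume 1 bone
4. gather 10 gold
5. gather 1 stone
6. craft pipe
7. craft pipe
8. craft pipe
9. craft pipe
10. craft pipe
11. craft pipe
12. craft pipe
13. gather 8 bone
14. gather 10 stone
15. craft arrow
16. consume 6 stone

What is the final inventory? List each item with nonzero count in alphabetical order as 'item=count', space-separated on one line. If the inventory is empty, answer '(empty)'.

After 1 (gather 3 bone): bone=3
After 2 (gather 11 gold): bone=3 gold=11
After 3 (consume 1 bone): bone=2 gold=11
After 4 (gather 10 gold): bone=2 gold=21
After 5 (gather 1 stone): bone=2 gold=21 stone=1
After 6 (craft pipe): bone=2 gold=18 pipe=3 stone=1
After 7 (craft pipe): bone=2 gold=15 pipe=6 stone=1
After 8 (craft pipe): bone=2 gold=12 pipe=9 stone=1
After 9 (craft pipe): bone=2 gold=9 pipe=12 stone=1
After 10 (craft pipe): bone=2 gold=6 pipe=15 stone=1
After 11 (craft pipe): bone=2 gold=3 pipe=18 stone=1
After 12 (craft pipe): bone=2 pipe=21 stone=1
After 13 (gather 8 bone): bone=10 pipe=21 stone=1
After 14 (gather 10 stone): bone=10 pipe=21 stone=11
After 15 (craft arrow): arrow=1 bone=8 pipe=21 stone=7
After 16 (consume 6 stone): arrow=1 bone=8 pipe=21 stone=1

Answer: arrow=1 bone=8 pipe=21 stone=1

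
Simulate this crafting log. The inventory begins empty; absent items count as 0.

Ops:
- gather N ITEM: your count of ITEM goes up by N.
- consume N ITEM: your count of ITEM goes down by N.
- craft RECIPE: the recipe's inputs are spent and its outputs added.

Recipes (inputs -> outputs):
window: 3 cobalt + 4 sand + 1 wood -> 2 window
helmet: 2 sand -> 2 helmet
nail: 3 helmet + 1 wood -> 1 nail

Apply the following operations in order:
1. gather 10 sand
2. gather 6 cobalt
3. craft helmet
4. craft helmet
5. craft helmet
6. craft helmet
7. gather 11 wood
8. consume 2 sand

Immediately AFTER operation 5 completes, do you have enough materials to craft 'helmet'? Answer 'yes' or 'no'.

Answer: yes

Derivation:
After 1 (gather 10 sand): sand=10
After 2 (gather 6 cobalt): cobalt=6 sand=10
After 3 (craft helmet): cobalt=6 helmet=2 sand=8
After 4 (craft helmet): cobalt=6 helmet=4 sand=6
After 5 (craft helmet): cobalt=6 helmet=6 sand=4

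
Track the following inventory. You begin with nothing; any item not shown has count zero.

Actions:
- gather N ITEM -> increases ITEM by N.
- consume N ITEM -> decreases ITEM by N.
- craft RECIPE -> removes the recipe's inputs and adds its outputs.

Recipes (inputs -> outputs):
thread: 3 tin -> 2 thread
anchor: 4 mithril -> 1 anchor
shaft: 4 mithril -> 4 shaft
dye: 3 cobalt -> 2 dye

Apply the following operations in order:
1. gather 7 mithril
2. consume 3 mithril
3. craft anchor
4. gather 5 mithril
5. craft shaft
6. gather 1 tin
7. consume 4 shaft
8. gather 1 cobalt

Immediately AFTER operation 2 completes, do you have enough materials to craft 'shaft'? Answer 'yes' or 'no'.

Answer: yes

Derivation:
After 1 (gather 7 mithril): mithril=7
After 2 (consume 3 mithril): mithril=4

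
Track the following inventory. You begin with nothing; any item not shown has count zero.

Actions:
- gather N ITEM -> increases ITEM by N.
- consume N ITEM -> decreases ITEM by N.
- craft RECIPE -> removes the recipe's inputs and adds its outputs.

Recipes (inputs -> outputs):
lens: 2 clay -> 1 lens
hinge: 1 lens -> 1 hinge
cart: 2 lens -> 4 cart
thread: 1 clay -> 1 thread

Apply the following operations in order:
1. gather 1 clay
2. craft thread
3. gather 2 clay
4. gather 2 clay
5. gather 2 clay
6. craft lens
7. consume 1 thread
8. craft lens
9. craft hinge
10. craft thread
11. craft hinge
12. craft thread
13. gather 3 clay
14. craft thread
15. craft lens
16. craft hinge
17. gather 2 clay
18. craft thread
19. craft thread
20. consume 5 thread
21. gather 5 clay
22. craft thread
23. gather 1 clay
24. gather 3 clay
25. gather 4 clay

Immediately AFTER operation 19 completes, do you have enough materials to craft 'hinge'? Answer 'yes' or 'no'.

Answer: no

Derivation:
After 1 (gather 1 clay): clay=1
After 2 (craft thread): thread=1
After 3 (gather 2 clay): clay=2 thread=1
After 4 (gather 2 clay): clay=4 thread=1
After 5 (gather 2 clay): clay=6 thread=1
After 6 (craft lens): clay=4 lens=1 thread=1
After 7 (consume 1 thread): clay=4 lens=1
After 8 (craft lens): clay=2 lens=2
After 9 (craft hinge): clay=2 hinge=1 lens=1
After 10 (craft thread): clay=1 hinge=1 lens=1 thread=1
After 11 (craft hinge): clay=1 hinge=2 thread=1
After 12 (craft thread): hinge=2 thread=2
After 13 (gather 3 clay): clay=3 hinge=2 thread=2
After 14 (craft thread): clay=2 hinge=2 thread=3
After 15 (craft lens): hinge=2 lens=1 thread=3
After 16 (craft hinge): hinge=3 thread=3
After 17 (gather 2 clay): clay=2 hinge=3 thread=3
After 18 (craft thread): clay=1 hinge=3 thread=4
After 19 (craft thread): hinge=3 thread=5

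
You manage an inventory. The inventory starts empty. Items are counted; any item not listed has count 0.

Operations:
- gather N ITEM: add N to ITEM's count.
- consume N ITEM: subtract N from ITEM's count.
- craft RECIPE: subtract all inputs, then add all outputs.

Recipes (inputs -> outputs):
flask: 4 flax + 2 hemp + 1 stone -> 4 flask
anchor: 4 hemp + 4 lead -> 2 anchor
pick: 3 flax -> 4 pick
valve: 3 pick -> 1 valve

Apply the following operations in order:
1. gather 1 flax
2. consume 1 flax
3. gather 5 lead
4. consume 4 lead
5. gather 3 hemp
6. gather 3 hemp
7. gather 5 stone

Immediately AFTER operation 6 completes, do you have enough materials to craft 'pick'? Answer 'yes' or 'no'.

Answer: no

Derivation:
After 1 (gather 1 flax): flax=1
After 2 (consume 1 flax): (empty)
After 3 (gather 5 lead): lead=5
After 4 (consume 4 lead): lead=1
After 5 (gather 3 hemp): hemp=3 lead=1
After 6 (gather 3 hemp): hemp=6 lead=1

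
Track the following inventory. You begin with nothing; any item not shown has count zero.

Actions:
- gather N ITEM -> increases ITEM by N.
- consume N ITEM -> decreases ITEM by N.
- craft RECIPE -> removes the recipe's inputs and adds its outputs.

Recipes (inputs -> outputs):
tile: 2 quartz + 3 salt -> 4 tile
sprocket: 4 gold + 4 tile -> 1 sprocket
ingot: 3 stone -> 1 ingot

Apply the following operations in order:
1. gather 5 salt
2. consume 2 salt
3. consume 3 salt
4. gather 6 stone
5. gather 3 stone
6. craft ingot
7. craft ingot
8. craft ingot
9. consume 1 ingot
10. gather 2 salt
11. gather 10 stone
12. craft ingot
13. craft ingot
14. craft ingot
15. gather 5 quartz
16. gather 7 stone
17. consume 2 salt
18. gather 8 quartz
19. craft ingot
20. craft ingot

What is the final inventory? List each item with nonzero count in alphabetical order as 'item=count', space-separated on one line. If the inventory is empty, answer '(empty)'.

Answer: ingot=7 quartz=13 stone=2

Derivation:
After 1 (gather 5 salt): salt=5
After 2 (consume 2 salt): salt=3
After 3 (consume 3 salt): (empty)
After 4 (gather 6 stone): stone=6
After 5 (gather 3 stone): stone=9
After 6 (craft ingot): ingot=1 stone=6
After 7 (craft ingot): ingot=2 stone=3
After 8 (craft ingot): ingot=3
After 9 (consume 1 ingot): ingot=2
After 10 (gather 2 salt): ingot=2 salt=2
After 11 (gather 10 stone): ingot=2 salt=2 stone=10
After 12 (craft ingot): ingot=3 salt=2 stone=7
After 13 (craft ingot): ingot=4 salt=2 stone=4
After 14 (craft ingot): ingot=5 salt=2 stone=1
After 15 (gather 5 quartz): ingot=5 quartz=5 salt=2 stone=1
After 16 (gather 7 stone): ingot=5 quartz=5 salt=2 stone=8
After 17 (consume 2 salt): ingot=5 quartz=5 stone=8
After 18 (gather 8 quartz): ingot=5 quartz=13 stone=8
After 19 (craft ingot): ingot=6 quartz=13 stone=5
After 20 (craft ingot): ingot=7 quartz=13 stone=2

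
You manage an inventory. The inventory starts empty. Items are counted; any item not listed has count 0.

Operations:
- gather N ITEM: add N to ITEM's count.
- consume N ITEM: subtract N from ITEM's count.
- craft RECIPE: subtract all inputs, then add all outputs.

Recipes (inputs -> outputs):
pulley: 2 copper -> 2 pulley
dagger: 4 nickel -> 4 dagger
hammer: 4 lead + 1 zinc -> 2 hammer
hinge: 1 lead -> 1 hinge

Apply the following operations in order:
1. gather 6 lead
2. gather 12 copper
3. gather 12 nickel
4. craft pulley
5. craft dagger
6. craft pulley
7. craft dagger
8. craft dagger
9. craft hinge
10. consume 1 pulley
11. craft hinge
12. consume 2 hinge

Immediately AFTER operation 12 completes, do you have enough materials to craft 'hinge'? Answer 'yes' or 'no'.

After 1 (gather 6 lead): lead=6
After 2 (gather 12 copper): copper=12 lead=6
After 3 (gather 12 nickel): copper=12 lead=6 nickel=12
After 4 (craft pulley): copper=10 lead=6 nickel=12 pulley=2
After 5 (craft dagger): copper=10 dagger=4 lead=6 nickel=8 pulley=2
After 6 (craft pulley): copper=8 dagger=4 lead=6 nickel=8 pulley=4
After 7 (craft dagger): copper=8 dagger=8 lead=6 nickel=4 pulley=4
After 8 (craft dagger): copper=8 dagger=12 lead=6 pulley=4
After 9 (craft hinge): copper=8 dagger=12 hinge=1 lead=5 pulley=4
After 10 (consume 1 pulley): copper=8 dagger=12 hinge=1 lead=5 pulley=3
After 11 (craft hinge): copper=8 dagger=12 hinge=2 lead=4 pulley=3
After 12 (consume 2 hinge): copper=8 dagger=12 lead=4 pulley=3

Answer: yes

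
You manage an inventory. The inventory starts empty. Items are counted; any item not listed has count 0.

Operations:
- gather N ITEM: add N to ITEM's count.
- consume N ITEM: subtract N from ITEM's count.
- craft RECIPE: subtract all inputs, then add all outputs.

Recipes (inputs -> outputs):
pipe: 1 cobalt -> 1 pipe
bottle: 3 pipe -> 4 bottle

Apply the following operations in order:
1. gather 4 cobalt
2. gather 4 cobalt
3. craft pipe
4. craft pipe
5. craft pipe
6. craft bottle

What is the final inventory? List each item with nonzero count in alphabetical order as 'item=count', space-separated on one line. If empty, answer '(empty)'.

After 1 (gather 4 cobalt): cobalt=4
After 2 (gather 4 cobalt): cobalt=8
After 3 (craft pipe): cobalt=7 pipe=1
After 4 (craft pipe): cobalt=6 pipe=2
After 5 (craft pipe): cobalt=5 pipe=3
After 6 (craft bottle): bottle=4 cobalt=5

Answer: bottle=4 cobalt=5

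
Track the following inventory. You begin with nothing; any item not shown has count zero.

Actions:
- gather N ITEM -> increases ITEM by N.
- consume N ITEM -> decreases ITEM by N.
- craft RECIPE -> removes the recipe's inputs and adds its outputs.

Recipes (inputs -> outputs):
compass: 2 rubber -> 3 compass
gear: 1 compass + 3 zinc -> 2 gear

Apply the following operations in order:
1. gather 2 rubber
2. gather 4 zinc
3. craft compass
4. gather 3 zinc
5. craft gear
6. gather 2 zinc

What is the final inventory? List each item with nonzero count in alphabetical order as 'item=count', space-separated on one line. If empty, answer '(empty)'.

Answer: compass=2 gear=2 zinc=6

Derivation:
After 1 (gather 2 rubber): rubber=2
After 2 (gather 4 zinc): rubber=2 zinc=4
After 3 (craft compass): compass=3 zinc=4
After 4 (gather 3 zinc): compass=3 zinc=7
After 5 (craft gear): compass=2 gear=2 zinc=4
After 6 (gather 2 zinc): compass=2 gear=2 zinc=6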